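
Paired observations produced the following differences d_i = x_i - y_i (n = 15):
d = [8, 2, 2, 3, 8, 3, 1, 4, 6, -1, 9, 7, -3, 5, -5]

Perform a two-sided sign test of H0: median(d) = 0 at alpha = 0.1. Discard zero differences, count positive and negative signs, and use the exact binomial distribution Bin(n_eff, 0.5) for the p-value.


Step 1: Discard zero differences. Original n = 15; n_eff = number of nonzero differences = 15.
Nonzero differences (with sign): +8, +2, +2, +3, +8, +3, +1, +4, +6, -1, +9, +7, -3, +5, -5
Step 2: Count signs: positive = 12, negative = 3.
Step 3: Under H0: P(positive) = 0.5, so the number of positives S ~ Bin(15, 0.5).
Step 4: Two-sided exact p-value = sum of Bin(15,0.5) probabilities at or below the observed probability = 0.035156.
Step 5: alpha = 0.1. reject H0.

n_eff = 15, pos = 12, neg = 3, p = 0.035156, reject H0.


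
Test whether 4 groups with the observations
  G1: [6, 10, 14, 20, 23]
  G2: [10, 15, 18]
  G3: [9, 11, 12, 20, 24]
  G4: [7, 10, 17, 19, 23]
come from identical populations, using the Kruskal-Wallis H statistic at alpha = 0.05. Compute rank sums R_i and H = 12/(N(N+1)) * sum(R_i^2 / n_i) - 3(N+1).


Step 1: Combine all N = 18 observations and assign midranks.
sorted (value, group, rank): (6,G1,1), (7,G4,2), (9,G3,3), (10,G1,5), (10,G2,5), (10,G4,5), (11,G3,7), (12,G3,8), (14,G1,9), (15,G2,10), (17,G4,11), (18,G2,12), (19,G4,13), (20,G1,14.5), (20,G3,14.5), (23,G1,16.5), (23,G4,16.5), (24,G3,18)
Step 2: Sum ranks within each group.
R_1 = 46 (n_1 = 5)
R_2 = 27 (n_2 = 3)
R_3 = 50.5 (n_3 = 5)
R_4 = 47.5 (n_4 = 5)
Step 3: H = 12/(N(N+1)) * sum(R_i^2/n_i) - 3(N+1)
     = 12/(18*19) * (46^2/5 + 27^2/3 + 50.5^2/5 + 47.5^2/5) - 3*19
     = 0.035088 * 1627.5 - 57
     = 0.105263.
Step 4: Ties present; correction factor C = 1 - 36/(18^3 - 18) = 0.993808. Corrected H = 0.105263 / 0.993808 = 0.105919.
Step 5: Under H0, H ~ chi^2(3); p-value = 0.991118.
Step 6: alpha = 0.05. fail to reject H0.

H = 0.1059, df = 3, p = 0.991118, fail to reject H0.


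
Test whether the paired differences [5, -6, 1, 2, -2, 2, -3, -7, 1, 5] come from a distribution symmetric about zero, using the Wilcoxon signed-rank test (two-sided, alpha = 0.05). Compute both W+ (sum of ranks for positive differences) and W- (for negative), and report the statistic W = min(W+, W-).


Step 1: Drop any zero differences (none here) and take |d_i|.
|d| = [5, 6, 1, 2, 2, 2, 3, 7, 1, 5]
Step 2: Midrank |d_i| (ties get averaged ranks).
ranks: |5|->7.5, |6|->9, |1|->1.5, |2|->4, |2|->4, |2|->4, |3|->6, |7|->10, |1|->1.5, |5|->7.5
Step 3: Attach original signs; sum ranks with positive sign and with negative sign.
W+ = 7.5 + 1.5 + 4 + 4 + 1.5 + 7.5 = 26
W- = 9 + 4 + 6 + 10 = 29
(Check: W+ + W- = 55 should equal n(n+1)/2 = 55.)
Step 4: Test statistic W = min(W+, W-) = 26.
Step 5: Ties in |d|, so use the tie-corrected normal approximation.
        E[W] = n(n+1)/4 = 10*11/4 = 27.5.
        Tie groups: |d|=1 (t=2), |d|=2 (t=3), |d|=5 (t=2); sum(t^3 - t) = 36.
        Var[W] = n(n+1)(2n+1)/24 - sum(t^3-t)/48 = 2310/24 - 36/48 = 95.5.
        z = (W - E[W]) / sqrt(Var[W]) = (26 - 27.5) / 9.7724 = -0.1535.
        Two-sided p = 2*Phi(z) = 0.878009.
Step 6: alpha = 0.05. fail to reject H0.

W+ = 26, W- = 29, W = min = 26, p = 0.878009, fail to reject H0.


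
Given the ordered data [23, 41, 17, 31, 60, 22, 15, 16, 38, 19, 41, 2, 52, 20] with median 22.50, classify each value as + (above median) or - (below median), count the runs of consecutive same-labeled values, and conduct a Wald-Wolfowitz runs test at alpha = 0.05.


Step 1: Compute median = 22.50; label A = above, B = below.
Labels in order: AABAABBBABABAB  (n_A = 7, n_B = 7)
Step 2: Count runs R = 10.
Step 3: Under H0 (random ordering), E[R] = 2*n_A*n_B/(n_A+n_B) + 1 = 2*7*7/14 + 1 = 8.0000.
        Var[R] = 2*n_A*n_B*(2*n_A*n_B - n_A - n_B) / ((n_A+n_B)^2 * (n_A+n_B-1)) = 8232/2548 = 3.2308.
        SD[R] = 1.7974.
Step 4: Continuity-corrected z = (R - 0.5 - E[R]) / SD[R] = (10 - 0.5 - 8.0000) / 1.7974 = 0.8345.
Step 5: Two-sided p-value via normal approximation = 2*(1 - Phi(|z|)) = 0.403986.
Step 6: alpha = 0.05. fail to reject H0.

R = 10, z = 0.8345, p = 0.403986, fail to reject H0.


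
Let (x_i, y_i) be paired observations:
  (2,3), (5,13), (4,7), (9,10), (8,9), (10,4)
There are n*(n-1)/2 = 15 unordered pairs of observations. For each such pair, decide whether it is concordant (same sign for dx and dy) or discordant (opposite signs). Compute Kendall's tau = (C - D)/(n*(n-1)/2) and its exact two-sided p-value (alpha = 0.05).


Step 1: Enumerate the 15 unordered pairs (i,j) with i<j and classify each by sign(x_j-x_i) * sign(y_j-y_i).
  (1,2):dx=+3,dy=+10->C; (1,3):dx=+2,dy=+4->C; (1,4):dx=+7,dy=+7->C; (1,5):dx=+6,dy=+6->C
  (1,6):dx=+8,dy=+1->C; (2,3):dx=-1,dy=-6->C; (2,4):dx=+4,dy=-3->D; (2,5):dx=+3,dy=-4->D
  (2,6):dx=+5,dy=-9->D; (3,4):dx=+5,dy=+3->C; (3,5):dx=+4,dy=+2->C; (3,6):dx=+6,dy=-3->D
  (4,5):dx=-1,dy=-1->C; (4,6):dx=+1,dy=-6->D; (5,6):dx=+2,dy=-5->D
Step 2: C = 9, D = 6, total pairs = 15.
Step 3: tau = (C - D)/(n(n-1)/2) = (9 - 6)/15 = 0.200000.
Step 4: Exact two-sided p-value (enumerate n! = 720 permutations of y under H0): p = 0.719444.
Step 5: alpha = 0.05. fail to reject H0.

tau_b = 0.2000 (C=9, D=6), p = 0.719444, fail to reject H0.


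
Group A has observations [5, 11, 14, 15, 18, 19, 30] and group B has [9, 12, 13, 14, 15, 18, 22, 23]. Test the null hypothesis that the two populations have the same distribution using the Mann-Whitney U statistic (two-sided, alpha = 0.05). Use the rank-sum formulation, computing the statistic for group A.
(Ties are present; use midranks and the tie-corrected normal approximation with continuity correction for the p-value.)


Step 1: Combine and sort all 15 observations; assign midranks.
sorted (value, group): (5,X), (9,Y), (11,X), (12,Y), (13,Y), (14,X), (14,Y), (15,X), (15,Y), (18,X), (18,Y), (19,X), (22,Y), (23,Y), (30,X)
ranks: 5->1, 9->2, 11->3, 12->4, 13->5, 14->6.5, 14->6.5, 15->8.5, 15->8.5, 18->10.5, 18->10.5, 19->12, 22->13, 23->14, 30->15
Step 2: Rank sum for X: R1 = 1 + 3 + 6.5 + 8.5 + 10.5 + 12 + 15 = 56.5.
Step 3: U_X = R1 - n1(n1+1)/2 = 56.5 - 7*8/2 = 56.5 - 28 = 28.5.
       U_Y = n1*n2 - U_X = 56 - 28.5 = 27.5.
Step 4: Ties are present, so use the tie-corrected normal approximation (with continuity correction) for the p-value.
Step 5: p-value = 1.000000; compare to alpha = 0.05. fail to reject H0.

U_X = 28.5, p = 1.000000, fail to reject H0 at alpha = 0.05.


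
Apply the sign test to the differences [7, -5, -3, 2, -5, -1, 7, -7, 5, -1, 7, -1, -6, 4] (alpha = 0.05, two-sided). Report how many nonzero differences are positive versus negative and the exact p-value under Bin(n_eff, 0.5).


Step 1: Discard zero differences. Original n = 14; n_eff = number of nonzero differences = 14.
Nonzero differences (with sign): +7, -5, -3, +2, -5, -1, +7, -7, +5, -1, +7, -1, -6, +4
Step 2: Count signs: positive = 6, negative = 8.
Step 3: Under H0: P(positive) = 0.5, so the number of positives S ~ Bin(14, 0.5).
Step 4: Two-sided exact p-value = sum of Bin(14,0.5) probabilities at or below the observed probability = 0.790527.
Step 5: alpha = 0.05. fail to reject H0.

n_eff = 14, pos = 6, neg = 8, p = 0.790527, fail to reject H0.


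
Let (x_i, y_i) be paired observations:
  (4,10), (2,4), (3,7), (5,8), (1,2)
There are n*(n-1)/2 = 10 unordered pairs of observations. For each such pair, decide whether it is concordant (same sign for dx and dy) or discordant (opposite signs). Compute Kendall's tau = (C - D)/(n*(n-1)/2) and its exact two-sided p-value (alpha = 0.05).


Step 1: Enumerate the 10 unordered pairs (i,j) with i<j and classify each by sign(x_j-x_i) * sign(y_j-y_i).
  (1,2):dx=-2,dy=-6->C; (1,3):dx=-1,dy=-3->C; (1,4):dx=+1,dy=-2->D; (1,5):dx=-3,dy=-8->C
  (2,3):dx=+1,dy=+3->C; (2,4):dx=+3,dy=+4->C; (2,5):dx=-1,dy=-2->C; (3,4):dx=+2,dy=+1->C
  (3,5):dx=-2,dy=-5->C; (4,5):dx=-4,dy=-6->C
Step 2: C = 9, D = 1, total pairs = 10.
Step 3: tau = (C - D)/(n(n-1)/2) = (9 - 1)/10 = 0.800000.
Step 4: Exact two-sided p-value (enumerate n! = 120 permutations of y under H0): p = 0.083333.
Step 5: alpha = 0.05. fail to reject H0.

tau_b = 0.8000 (C=9, D=1), p = 0.083333, fail to reject H0.


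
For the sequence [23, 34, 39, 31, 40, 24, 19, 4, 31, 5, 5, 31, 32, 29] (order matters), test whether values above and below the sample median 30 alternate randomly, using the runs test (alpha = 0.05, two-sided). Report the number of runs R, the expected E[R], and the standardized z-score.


Step 1: Compute median = 30; label A = above, B = below.
Labels in order: BAAAABBBABBAAB  (n_A = 7, n_B = 7)
Step 2: Count runs R = 7.
Step 3: Under H0 (random ordering), E[R] = 2*n_A*n_B/(n_A+n_B) + 1 = 2*7*7/14 + 1 = 8.0000.
        Var[R] = 2*n_A*n_B*(2*n_A*n_B - n_A - n_B) / ((n_A+n_B)^2 * (n_A+n_B-1)) = 8232/2548 = 3.2308.
        SD[R] = 1.7974.
Step 4: Continuity-corrected z = (R + 0.5 - E[R]) / SD[R] = (7 + 0.5 - 8.0000) / 1.7974 = -0.2782.
Step 5: Two-sided p-value via normal approximation = 2*(1 - Phi(|z|)) = 0.780879.
Step 6: alpha = 0.05. fail to reject H0.

R = 7, z = -0.2782, p = 0.780879, fail to reject H0.


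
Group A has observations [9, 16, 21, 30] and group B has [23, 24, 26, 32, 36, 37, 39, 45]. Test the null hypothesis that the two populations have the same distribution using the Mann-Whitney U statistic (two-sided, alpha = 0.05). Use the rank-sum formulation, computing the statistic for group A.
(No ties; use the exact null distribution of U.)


Step 1: Combine and sort all 12 observations; assign midranks.
sorted (value, group): (9,X), (16,X), (21,X), (23,Y), (24,Y), (26,Y), (30,X), (32,Y), (36,Y), (37,Y), (39,Y), (45,Y)
ranks: 9->1, 16->2, 21->3, 23->4, 24->5, 26->6, 30->7, 32->8, 36->9, 37->10, 39->11, 45->12
Step 2: Rank sum for X: R1 = 1 + 2 + 3 + 7 = 13.
Step 3: U_X = R1 - n1(n1+1)/2 = 13 - 4*5/2 = 13 - 10 = 3.
       U_Y = n1*n2 - U_X = 32 - 3 = 29.
Step 4: No ties, so the exact null distribution of U (based on enumerating the C(12,4) = 495 equally likely rank assignments) gives the two-sided p-value.
Step 5: p-value = 0.028283; compare to alpha = 0.05. reject H0.

U_X = 3, p = 0.028283, reject H0 at alpha = 0.05.


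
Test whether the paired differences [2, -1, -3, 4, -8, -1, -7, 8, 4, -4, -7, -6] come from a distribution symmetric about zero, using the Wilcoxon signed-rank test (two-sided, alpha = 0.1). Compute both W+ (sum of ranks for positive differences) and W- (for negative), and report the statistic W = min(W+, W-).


Step 1: Drop any zero differences (none here) and take |d_i|.
|d| = [2, 1, 3, 4, 8, 1, 7, 8, 4, 4, 7, 6]
Step 2: Midrank |d_i| (ties get averaged ranks).
ranks: |2|->3, |1|->1.5, |3|->4, |4|->6, |8|->11.5, |1|->1.5, |7|->9.5, |8|->11.5, |4|->6, |4|->6, |7|->9.5, |6|->8
Step 3: Attach original signs; sum ranks with positive sign and with negative sign.
W+ = 3 + 6 + 11.5 + 6 = 26.5
W- = 1.5 + 4 + 11.5 + 1.5 + 9.5 + 6 + 9.5 + 8 = 51.5
(Check: W+ + W- = 78 should equal n(n+1)/2 = 78.)
Step 4: Test statistic W = min(W+, W-) = 26.5.
Step 5: Ties in |d|, so use the tie-corrected normal approximation.
        E[W] = n(n+1)/4 = 12*13/4 = 39.
        Tie groups: |d|=1 (t=2), |d|=4 (t=3), |d|=7 (t=2), |d|=8 (t=2); sum(t^3 - t) = 42.
        Var[W] = n(n+1)(2n+1)/24 - sum(t^3-t)/48 = 3900/24 - 42/48 = 161.625.
        z = (W - E[W]) / sqrt(Var[W]) = (26.5 - 39) / 12.7132 = -0.9832.
        Two-sided p = 2*Phi(z) = 0.325494.
Step 6: alpha = 0.1. fail to reject H0.

W+ = 26.5, W- = 51.5, W = min = 26.5, p = 0.325494, fail to reject H0.


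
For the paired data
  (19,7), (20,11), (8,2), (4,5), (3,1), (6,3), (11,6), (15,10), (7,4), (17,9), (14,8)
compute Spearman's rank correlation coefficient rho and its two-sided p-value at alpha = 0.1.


Step 1: Rank x and y separately (midranks; no ties here).
rank(x): 19->10, 20->11, 8->5, 4->2, 3->1, 6->3, 11->6, 15->8, 7->4, 17->9, 14->7
rank(y): 7->7, 11->11, 2->2, 5->5, 1->1, 3->3, 6->6, 10->10, 4->4, 9->9, 8->8
Step 2: d_i = R_x(i) - R_y(i); compute d_i^2.
  (10-7)^2=9, (11-11)^2=0, (5-2)^2=9, (2-5)^2=9, (1-1)^2=0, (3-3)^2=0, (6-6)^2=0, (8-10)^2=4, (4-4)^2=0, (9-9)^2=0, (7-8)^2=1
sum(d^2) = 32.
Step 3: rho = 1 - 6*32 / (11*(11^2 - 1)) = 1 - 192/1320 = 0.854545.
Step 4: Under H0, t = rho * sqrt((n-2)/(1-rho^2)) = 4.9360 ~ t(9).
Step 5: Two-sided p-value from the t-distribution with 9 df = 0.000807.
Step 6: alpha = 0.1. reject H0.

rho = 0.8545, p = 0.000807, reject H0 at alpha = 0.1.


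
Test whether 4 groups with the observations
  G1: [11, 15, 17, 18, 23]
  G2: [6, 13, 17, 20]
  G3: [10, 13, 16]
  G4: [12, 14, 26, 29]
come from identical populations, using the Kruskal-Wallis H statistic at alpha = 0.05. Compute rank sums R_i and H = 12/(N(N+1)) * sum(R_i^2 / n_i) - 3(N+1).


Step 1: Combine all N = 16 observations and assign midranks.
sorted (value, group, rank): (6,G2,1), (10,G3,2), (11,G1,3), (12,G4,4), (13,G2,5.5), (13,G3,5.5), (14,G4,7), (15,G1,8), (16,G3,9), (17,G1,10.5), (17,G2,10.5), (18,G1,12), (20,G2,13), (23,G1,14), (26,G4,15), (29,G4,16)
Step 2: Sum ranks within each group.
R_1 = 47.5 (n_1 = 5)
R_2 = 30 (n_2 = 4)
R_3 = 16.5 (n_3 = 3)
R_4 = 42 (n_4 = 4)
Step 3: H = 12/(N(N+1)) * sum(R_i^2/n_i) - 3(N+1)
     = 12/(16*17) * (47.5^2/5 + 30^2/4 + 16.5^2/3 + 42^2/4) - 3*17
     = 0.044118 * 1208 - 51
     = 2.294118.
Step 4: Ties present; correction factor C = 1 - 12/(16^3 - 16) = 0.997059. Corrected H = 2.294118 / 0.997059 = 2.300885.
Step 5: Under H0, H ~ chi^2(3); p-value = 0.512351.
Step 6: alpha = 0.05. fail to reject H0.

H = 2.3009, df = 3, p = 0.512351, fail to reject H0.


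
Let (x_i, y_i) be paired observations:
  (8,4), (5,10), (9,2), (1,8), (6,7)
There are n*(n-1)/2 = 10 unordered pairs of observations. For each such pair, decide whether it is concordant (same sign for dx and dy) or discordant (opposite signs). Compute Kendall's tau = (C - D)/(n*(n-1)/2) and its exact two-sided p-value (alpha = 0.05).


Step 1: Enumerate the 10 unordered pairs (i,j) with i<j and classify each by sign(x_j-x_i) * sign(y_j-y_i).
  (1,2):dx=-3,dy=+6->D; (1,3):dx=+1,dy=-2->D; (1,4):dx=-7,dy=+4->D; (1,5):dx=-2,dy=+3->D
  (2,3):dx=+4,dy=-8->D; (2,4):dx=-4,dy=-2->C; (2,5):dx=+1,dy=-3->D; (3,4):dx=-8,dy=+6->D
  (3,5):dx=-3,dy=+5->D; (4,5):dx=+5,dy=-1->D
Step 2: C = 1, D = 9, total pairs = 10.
Step 3: tau = (C - D)/(n(n-1)/2) = (1 - 9)/10 = -0.800000.
Step 4: Exact two-sided p-value (enumerate n! = 120 permutations of y under H0): p = 0.083333.
Step 5: alpha = 0.05. fail to reject H0.

tau_b = -0.8000 (C=1, D=9), p = 0.083333, fail to reject H0.


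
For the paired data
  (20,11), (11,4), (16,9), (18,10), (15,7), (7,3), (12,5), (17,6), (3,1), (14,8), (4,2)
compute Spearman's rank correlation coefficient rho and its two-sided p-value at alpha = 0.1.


Step 1: Rank x and y separately (midranks; no ties here).
rank(x): 20->11, 11->4, 16->8, 18->10, 15->7, 7->3, 12->5, 17->9, 3->1, 14->6, 4->2
rank(y): 11->11, 4->4, 9->9, 10->10, 7->7, 3->3, 5->5, 6->6, 1->1, 8->8, 2->2
Step 2: d_i = R_x(i) - R_y(i); compute d_i^2.
  (11-11)^2=0, (4-4)^2=0, (8-9)^2=1, (10-10)^2=0, (7-7)^2=0, (3-3)^2=0, (5-5)^2=0, (9-6)^2=9, (1-1)^2=0, (6-8)^2=4, (2-2)^2=0
sum(d^2) = 14.
Step 3: rho = 1 - 6*14 / (11*(11^2 - 1)) = 1 - 84/1320 = 0.936364.
Step 4: Under H0, t = rho * sqrt((n-2)/(1-rho^2)) = 8.0024 ~ t(9).
Step 5: Two-sided p-value from the t-distribution with 9 df = 0.000022.
Step 6: alpha = 0.1. reject H0.

rho = 0.9364, p = 0.000022, reject H0 at alpha = 0.1.


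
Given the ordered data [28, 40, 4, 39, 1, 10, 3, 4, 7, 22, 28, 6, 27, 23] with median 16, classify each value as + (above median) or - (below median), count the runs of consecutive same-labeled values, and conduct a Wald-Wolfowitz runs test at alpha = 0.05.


Step 1: Compute median = 16; label A = above, B = below.
Labels in order: AABABBBBBAABAA  (n_A = 7, n_B = 7)
Step 2: Count runs R = 7.
Step 3: Under H0 (random ordering), E[R] = 2*n_A*n_B/(n_A+n_B) + 1 = 2*7*7/14 + 1 = 8.0000.
        Var[R] = 2*n_A*n_B*(2*n_A*n_B - n_A - n_B) / ((n_A+n_B)^2 * (n_A+n_B-1)) = 8232/2548 = 3.2308.
        SD[R] = 1.7974.
Step 4: Continuity-corrected z = (R + 0.5 - E[R]) / SD[R] = (7 + 0.5 - 8.0000) / 1.7974 = -0.2782.
Step 5: Two-sided p-value via normal approximation = 2*(1 - Phi(|z|)) = 0.780879.
Step 6: alpha = 0.05. fail to reject H0.

R = 7, z = -0.2782, p = 0.780879, fail to reject H0.


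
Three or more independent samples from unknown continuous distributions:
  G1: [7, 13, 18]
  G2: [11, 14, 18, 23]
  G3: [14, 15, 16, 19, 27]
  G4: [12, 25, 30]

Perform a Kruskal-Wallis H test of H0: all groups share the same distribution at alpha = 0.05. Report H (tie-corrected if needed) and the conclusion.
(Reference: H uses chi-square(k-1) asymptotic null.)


Step 1: Combine all N = 15 observations and assign midranks.
sorted (value, group, rank): (7,G1,1), (11,G2,2), (12,G4,3), (13,G1,4), (14,G2,5.5), (14,G3,5.5), (15,G3,7), (16,G3,8), (18,G1,9.5), (18,G2,9.5), (19,G3,11), (23,G2,12), (25,G4,13), (27,G3,14), (30,G4,15)
Step 2: Sum ranks within each group.
R_1 = 14.5 (n_1 = 3)
R_2 = 29 (n_2 = 4)
R_3 = 45.5 (n_3 = 5)
R_4 = 31 (n_4 = 3)
Step 3: H = 12/(N(N+1)) * sum(R_i^2/n_i) - 3(N+1)
     = 12/(15*16) * (14.5^2/3 + 29^2/4 + 45.5^2/5 + 31^2/3) - 3*16
     = 0.050000 * 1014.72 - 48
     = 2.735833.
Step 4: Ties present; correction factor C = 1 - 12/(15^3 - 15) = 0.996429. Corrected H = 2.735833 / 0.996429 = 2.745639.
Step 5: Under H0, H ~ chi^2(3); p-value = 0.432527.
Step 6: alpha = 0.05. fail to reject H0.

H = 2.7456, df = 3, p = 0.432527, fail to reject H0.


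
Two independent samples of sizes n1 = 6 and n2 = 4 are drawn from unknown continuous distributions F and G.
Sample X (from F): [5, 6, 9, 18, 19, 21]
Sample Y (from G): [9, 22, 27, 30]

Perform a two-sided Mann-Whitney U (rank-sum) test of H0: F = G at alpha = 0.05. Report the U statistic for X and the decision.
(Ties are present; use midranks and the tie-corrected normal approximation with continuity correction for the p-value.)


Step 1: Combine and sort all 10 observations; assign midranks.
sorted (value, group): (5,X), (6,X), (9,X), (9,Y), (18,X), (19,X), (21,X), (22,Y), (27,Y), (30,Y)
ranks: 5->1, 6->2, 9->3.5, 9->3.5, 18->5, 19->6, 21->7, 22->8, 27->9, 30->10
Step 2: Rank sum for X: R1 = 1 + 2 + 3.5 + 5 + 6 + 7 = 24.5.
Step 3: U_X = R1 - n1(n1+1)/2 = 24.5 - 6*7/2 = 24.5 - 21 = 3.5.
       U_Y = n1*n2 - U_X = 24 - 3.5 = 20.5.
Step 4: Ties are present, so use the tie-corrected normal approximation (with continuity correction) for the p-value.
Step 5: p-value = 0.087118; compare to alpha = 0.05. fail to reject H0.

U_X = 3.5, p = 0.087118, fail to reject H0 at alpha = 0.05.


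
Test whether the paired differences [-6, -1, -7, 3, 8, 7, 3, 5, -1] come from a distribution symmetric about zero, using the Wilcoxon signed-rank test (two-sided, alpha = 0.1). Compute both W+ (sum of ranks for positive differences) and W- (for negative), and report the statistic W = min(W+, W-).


Step 1: Drop any zero differences (none here) and take |d_i|.
|d| = [6, 1, 7, 3, 8, 7, 3, 5, 1]
Step 2: Midrank |d_i| (ties get averaged ranks).
ranks: |6|->6, |1|->1.5, |7|->7.5, |3|->3.5, |8|->9, |7|->7.5, |3|->3.5, |5|->5, |1|->1.5
Step 3: Attach original signs; sum ranks with positive sign and with negative sign.
W+ = 3.5 + 9 + 7.5 + 3.5 + 5 = 28.5
W- = 6 + 1.5 + 7.5 + 1.5 = 16.5
(Check: W+ + W- = 45 should equal n(n+1)/2 = 45.)
Step 4: Test statistic W = min(W+, W-) = 16.5.
Step 5: Ties in |d|, so use the tie-corrected normal approximation.
        E[W] = n(n+1)/4 = 9*10/4 = 22.5.
        Tie groups: |d|=1 (t=2), |d|=3 (t=2), |d|=7 (t=2); sum(t^3 - t) = 18.
        Var[W] = n(n+1)(2n+1)/24 - sum(t^3-t)/48 = 1710/24 - 18/48 = 70.875.
        z = (W - E[W]) / sqrt(Var[W]) = (16.5 - 22.5) / 8.4187 = -0.7127.
        Two-sided p = 2*Phi(z) = 0.476033.
Step 6: alpha = 0.1. fail to reject H0.

W+ = 28.5, W- = 16.5, W = min = 16.5, p = 0.476033, fail to reject H0.


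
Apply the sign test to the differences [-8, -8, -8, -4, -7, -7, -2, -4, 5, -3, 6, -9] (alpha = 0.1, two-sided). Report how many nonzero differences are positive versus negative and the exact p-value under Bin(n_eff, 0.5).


Step 1: Discard zero differences. Original n = 12; n_eff = number of nonzero differences = 12.
Nonzero differences (with sign): -8, -8, -8, -4, -7, -7, -2, -4, +5, -3, +6, -9
Step 2: Count signs: positive = 2, negative = 10.
Step 3: Under H0: P(positive) = 0.5, so the number of positives S ~ Bin(12, 0.5).
Step 4: Two-sided exact p-value = sum of Bin(12,0.5) probabilities at or below the observed probability = 0.038574.
Step 5: alpha = 0.1. reject H0.

n_eff = 12, pos = 2, neg = 10, p = 0.038574, reject H0.


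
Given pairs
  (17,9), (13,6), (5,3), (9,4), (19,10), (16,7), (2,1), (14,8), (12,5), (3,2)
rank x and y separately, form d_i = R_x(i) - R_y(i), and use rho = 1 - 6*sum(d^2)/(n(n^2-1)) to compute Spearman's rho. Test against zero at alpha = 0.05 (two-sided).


Step 1: Rank x and y separately (midranks; no ties here).
rank(x): 17->9, 13->6, 5->3, 9->4, 19->10, 16->8, 2->1, 14->7, 12->5, 3->2
rank(y): 9->9, 6->6, 3->3, 4->4, 10->10, 7->7, 1->1, 8->8, 5->5, 2->2
Step 2: d_i = R_x(i) - R_y(i); compute d_i^2.
  (9-9)^2=0, (6-6)^2=0, (3-3)^2=0, (4-4)^2=0, (10-10)^2=0, (8-7)^2=1, (1-1)^2=0, (7-8)^2=1, (5-5)^2=0, (2-2)^2=0
sum(d^2) = 2.
Step 3: rho = 1 - 6*2 / (10*(10^2 - 1)) = 1 - 12/990 = 0.987879.
Step 4: Under H0, t = rho * sqrt((n-2)/(1-rho^2)) = 18.0003 ~ t(8).
Step 5: Two-sided p-value from the t-distribution with 8 df = 0.000000.
Step 6: alpha = 0.05. reject H0.

rho = 0.9879, p = 0.000000, reject H0 at alpha = 0.05.


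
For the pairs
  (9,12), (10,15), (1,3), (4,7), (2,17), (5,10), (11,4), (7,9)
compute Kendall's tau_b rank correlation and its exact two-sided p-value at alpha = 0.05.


Step 1: Enumerate the 28 unordered pairs (i,j) with i<j and classify each by sign(x_j-x_i) * sign(y_j-y_i).
  (1,2):dx=+1,dy=+3->C; (1,3):dx=-8,dy=-9->C; (1,4):dx=-5,dy=-5->C; (1,5):dx=-7,dy=+5->D
  (1,6):dx=-4,dy=-2->C; (1,7):dx=+2,dy=-8->D; (1,8):dx=-2,dy=-3->C; (2,3):dx=-9,dy=-12->C
  (2,4):dx=-6,dy=-8->C; (2,5):dx=-8,dy=+2->D; (2,6):dx=-5,dy=-5->C; (2,7):dx=+1,dy=-11->D
  (2,8):dx=-3,dy=-6->C; (3,4):dx=+3,dy=+4->C; (3,5):dx=+1,dy=+14->C; (3,6):dx=+4,dy=+7->C
  (3,7):dx=+10,dy=+1->C; (3,8):dx=+6,dy=+6->C; (4,5):dx=-2,dy=+10->D; (4,6):dx=+1,dy=+3->C
  (4,7):dx=+7,dy=-3->D; (4,8):dx=+3,dy=+2->C; (5,6):dx=+3,dy=-7->D; (5,7):dx=+9,dy=-13->D
  (5,8):dx=+5,dy=-8->D; (6,7):dx=+6,dy=-6->D; (6,8):dx=+2,dy=-1->D; (7,8):dx=-4,dy=+5->D
Step 2: C = 16, D = 12, total pairs = 28.
Step 3: tau = (C - D)/(n(n-1)/2) = (16 - 12)/28 = 0.142857.
Step 4: Exact two-sided p-value (enumerate n! = 40320 permutations of y under H0): p = 0.719544.
Step 5: alpha = 0.05. fail to reject H0.

tau_b = 0.1429 (C=16, D=12), p = 0.719544, fail to reject H0.


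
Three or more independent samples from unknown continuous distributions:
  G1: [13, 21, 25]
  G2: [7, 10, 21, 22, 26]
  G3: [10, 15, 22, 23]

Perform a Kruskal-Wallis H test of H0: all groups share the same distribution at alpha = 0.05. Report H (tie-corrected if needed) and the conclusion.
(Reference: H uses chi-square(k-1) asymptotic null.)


Step 1: Combine all N = 12 observations and assign midranks.
sorted (value, group, rank): (7,G2,1), (10,G2,2.5), (10,G3,2.5), (13,G1,4), (15,G3,5), (21,G1,6.5), (21,G2,6.5), (22,G2,8.5), (22,G3,8.5), (23,G3,10), (25,G1,11), (26,G2,12)
Step 2: Sum ranks within each group.
R_1 = 21.5 (n_1 = 3)
R_2 = 30.5 (n_2 = 5)
R_3 = 26 (n_3 = 4)
Step 3: H = 12/(N(N+1)) * sum(R_i^2/n_i) - 3(N+1)
     = 12/(12*13) * (21.5^2/3 + 30.5^2/5 + 26^2/4) - 3*13
     = 0.076923 * 509.133 - 39
     = 0.164103.
Step 4: Ties present; correction factor C = 1 - 18/(12^3 - 12) = 0.989510. Corrected H = 0.164103 / 0.989510 = 0.165842.
Step 5: Under H0, H ~ chi^2(2); p-value = 0.920424.
Step 6: alpha = 0.05. fail to reject H0.

H = 0.1658, df = 2, p = 0.920424, fail to reject H0.


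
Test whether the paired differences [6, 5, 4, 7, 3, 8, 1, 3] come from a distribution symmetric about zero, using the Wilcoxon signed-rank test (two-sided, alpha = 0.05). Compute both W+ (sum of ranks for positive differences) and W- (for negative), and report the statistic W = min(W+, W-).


Step 1: Drop any zero differences (none here) and take |d_i|.
|d| = [6, 5, 4, 7, 3, 8, 1, 3]
Step 2: Midrank |d_i| (ties get averaged ranks).
ranks: |6|->6, |5|->5, |4|->4, |7|->7, |3|->2.5, |8|->8, |1|->1, |3|->2.5
Step 3: Attach original signs; sum ranks with positive sign and with negative sign.
W+ = 6 + 5 + 4 + 7 + 2.5 + 8 + 1 + 2.5 = 36
W- = 0 = 0
(Check: W+ + W- = 36 should equal n(n+1)/2 = 36.)
Step 4: Test statistic W = min(W+, W-) = 0.
Step 5: Ties in |d|, so use the tie-corrected normal approximation.
        E[W] = n(n+1)/4 = 8*9/4 = 18.
        Tie groups: |d|=3 (t=2); sum(t^3 - t) = 6.
        Var[W] = n(n+1)(2n+1)/24 - sum(t^3-t)/48 = 1224/24 - 6/48 = 50.875.
        z = (W - E[W]) / sqrt(Var[W]) = (0 - 18) / 7.1327 = -2.5236.
        Two-sided p = 2*Phi(z) = 0.011616.
Step 6: alpha = 0.05. reject H0.

W+ = 36, W- = 0, W = min = 0, p = 0.011616, reject H0.


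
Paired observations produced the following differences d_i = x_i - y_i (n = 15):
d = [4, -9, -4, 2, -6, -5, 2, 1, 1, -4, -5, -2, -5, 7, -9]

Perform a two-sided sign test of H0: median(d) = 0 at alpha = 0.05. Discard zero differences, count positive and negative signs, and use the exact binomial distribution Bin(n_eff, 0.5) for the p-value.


Step 1: Discard zero differences. Original n = 15; n_eff = number of nonzero differences = 15.
Nonzero differences (with sign): +4, -9, -4, +2, -6, -5, +2, +1, +1, -4, -5, -2, -5, +7, -9
Step 2: Count signs: positive = 6, negative = 9.
Step 3: Under H0: P(positive) = 0.5, so the number of positives S ~ Bin(15, 0.5).
Step 4: Two-sided exact p-value = sum of Bin(15,0.5) probabilities at or below the observed probability = 0.607239.
Step 5: alpha = 0.05. fail to reject H0.

n_eff = 15, pos = 6, neg = 9, p = 0.607239, fail to reject H0.


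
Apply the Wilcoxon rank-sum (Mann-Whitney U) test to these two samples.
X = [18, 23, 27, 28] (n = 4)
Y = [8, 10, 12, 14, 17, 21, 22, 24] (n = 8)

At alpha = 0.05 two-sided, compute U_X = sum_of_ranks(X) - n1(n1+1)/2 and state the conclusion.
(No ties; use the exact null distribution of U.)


Step 1: Combine and sort all 12 observations; assign midranks.
sorted (value, group): (8,Y), (10,Y), (12,Y), (14,Y), (17,Y), (18,X), (21,Y), (22,Y), (23,X), (24,Y), (27,X), (28,X)
ranks: 8->1, 10->2, 12->3, 14->4, 17->5, 18->6, 21->7, 22->8, 23->9, 24->10, 27->11, 28->12
Step 2: Rank sum for X: R1 = 6 + 9 + 11 + 12 = 38.
Step 3: U_X = R1 - n1(n1+1)/2 = 38 - 4*5/2 = 38 - 10 = 28.
       U_Y = n1*n2 - U_X = 32 - 28 = 4.
Step 4: No ties, so the exact null distribution of U (based on enumerating the C(12,4) = 495 equally likely rank assignments) gives the two-sided p-value.
Step 5: p-value = 0.048485; compare to alpha = 0.05. reject H0.

U_X = 28, p = 0.048485, reject H0 at alpha = 0.05.


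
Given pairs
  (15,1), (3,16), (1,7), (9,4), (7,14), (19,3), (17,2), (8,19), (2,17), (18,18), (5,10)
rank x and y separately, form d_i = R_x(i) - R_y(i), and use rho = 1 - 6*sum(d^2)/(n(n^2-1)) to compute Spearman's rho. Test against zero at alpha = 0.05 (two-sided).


Step 1: Rank x and y separately (midranks; no ties here).
rank(x): 15->8, 3->3, 1->1, 9->7, 7->5, 19->11, 17->9, 8->6, 2->2, 18->10, 5->4
rank(y): 1->1, 16->8, 7->5, 4->4, 14->7, 3->3, 2->2, 19->11, 17->9, 18->10, 10->6
Step 2: d_i = R_x(i) - R_y(i); compute d_i^2.
  (8-1)^2=49, (3-8)^2=25, (1-5)^2=16, (7-4)^2=9, (5-7)^2=4, (11-3)^2=64, (9-2)^2=49, (6-11)^2=25, (2-9)^2=49, (10-10)^2=0, (4-6)^2=4
sum(d^2) = 294.
Step 3: rho = 1 - 6*294 / (11*(11^2 - 1)) = 1 - 1764/1320 = -0.336364.
Step 4: Under H0, t = rho * sqrt((n-2)/(1-rho^2)) = -1.0715 ~ t(9).
Step 5: Two-sided p-value from the t-distribution with 9 df = 0.311824.
Step 6: alpha = 0.05. fail to reject H0.

rho = -0.3364, p = 0.311824, fail to reject H0 at alpha = 0.05.


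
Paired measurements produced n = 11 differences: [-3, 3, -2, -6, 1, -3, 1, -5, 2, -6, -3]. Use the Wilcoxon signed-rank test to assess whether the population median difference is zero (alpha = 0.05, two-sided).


Step 1: Drop any zero differences (none here) and take |d_i|.
|d| = [3, 3, 2, 6, 1, 3, 1, 5, 2, 6, 3]
Step 2: Midrank |d_i| (ties get averaged ranks).
ranks: |3|->6.5, |3|->6.5, |2|->3.5, |6|->10.5, |1|->1.5, |3|->6.5, |1|->1.5, |5|->9, |2|->3.5, |6|->10.5, |3|->6.5
Step 3: Attach original signs; sum ranks with positive sign and with negative sign.
W+ = 6.5 + 1.5 + 1.5 + 3.5 = 13
W- = 6.5 + 3.5 + 10.5 + 6.5 + 9 + 10.5 + 6.5 = 53
(Check: W+ + W- = 66 should equal n(n+1)/2 = 66.)
Step 4: Test statistic W = min(W+, W-) = 13.
Step 5: Ties in |d|, so use the tie-corrected normal approximation.
        E[W] = n(n+1)/4 = 11*12/4 = 33.
        Tie groups: |d|=1 (t=2), |d|=2 (t=2), |d|=3 (t=4), |d|=6 (t=2); sum(t^3 - t) = 78.
        Var[W] = n(n+1)(2n+1)/24 - sum(t^3-t)/48 = 3036/24 - 78/48 = 124.875.
        z = (W - E[W]) / sqrt(Var[W]) = (13 - 33) / 11.1747 = -1.7897.
        Two-sided p = 2*Phi(z) = 0.073494.
Step 6: alpha = 0.05. fail to reject H0.

W+ = 13, W- = 53, W = min = 13, p = 0.073494, fail to reject H0.


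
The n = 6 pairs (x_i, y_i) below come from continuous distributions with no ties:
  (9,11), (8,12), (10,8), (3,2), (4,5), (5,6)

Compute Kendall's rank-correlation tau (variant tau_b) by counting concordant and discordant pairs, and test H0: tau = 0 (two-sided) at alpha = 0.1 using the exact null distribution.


Step 1: Enumerate the 15 unordered pairs (i,j) with i<j and classify each by sign(x_j-x_i) * sign(y_j-y_i).
  (1,2):dx=-1,dy=+1->D; (1,3):dx=+1,dy=-3->D; (1,4):dx=-6,dy=-9->C; (1,5):dx=-5,dy=-6->C
  (1,6):dx=-4,dy=-5->C; (2,3):dx=+2,dy=-4->D; (2,4):dx=-5,dy=-10->C; (2,5):dx=-4,dy=-7->C
  (2,6):dx=-3,dy=-6->C; (3,4):dx=-7,dy=-6->C; (3,5):dx=-6,dy=-3->C; (3,6):dx=-5,dy=-2->C
  (4,5):dx=+1,dy=+3->C; (4,6):dx=+2,dy=+4->C; (5,6):dx=+1,dy=+1->C
Step 2: C = 12, D = 3, total pairs = 15.
Step 3: tau = (C - D)/(n(n-1)/2) = (12 - 3)/15 = 0.600000.
Step 4: Exact two-sided p-value (enumerate n! = 720 permutations of y under H0): p = 0.136111.
Step 5: alpha = 0.1. fail to reject H0.

tau_b = 0.6000 (C=12, D=3), p = 0.136111, fail to reject H0.


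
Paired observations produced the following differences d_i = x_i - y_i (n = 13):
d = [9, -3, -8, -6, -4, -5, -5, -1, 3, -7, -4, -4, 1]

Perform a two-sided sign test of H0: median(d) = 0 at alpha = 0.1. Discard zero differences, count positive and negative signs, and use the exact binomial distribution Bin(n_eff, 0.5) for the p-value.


Step 1: Discard zero differences. Original n = 13; n_eff = number of nonzero differences = 13.
Nonzero differences (with sign): +9, -3, -8, -6, -4, -5, -5, -1, +3, -7, -4, -4, +1
Step 2: Count signs: positive = 3, negative = 10.
Step 3: Under H0: P(positive) = 0.5, so the number of positives S ~ Bin(13, 0.5).
Step 4: Two-sided exact p-value = sum of Bin(13,0.5) probabilities at or below the observed probability = 0.092285.
Step 5: alpha = 0.1. reject H0.

n_eff = 13, pos = 3, neg = 10, p = 0.092285, reject H0.


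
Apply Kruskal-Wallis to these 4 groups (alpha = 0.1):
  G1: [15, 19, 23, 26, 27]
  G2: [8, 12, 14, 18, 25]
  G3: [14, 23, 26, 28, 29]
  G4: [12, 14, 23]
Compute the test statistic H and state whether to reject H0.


Step 1: Combine all N = 18 observations and assign midranks.
sorted (value, group, rank): (8,G2,1), (12,G2,2.5), (12,G4,2.5), (14,G2,5), (14,G3,5), (14,G4,5), (15,G1,7), (18,G2,8), (19,G1,9), (23,G1,11), (23,G3,11), (23,G4,11), (25,G2,13), (26,G1,14.5), (26,G3,14.5), (27,G1,16), (28,G3,17), (29,G3,18)
Step 2: Sum ranks within each group.
R_1 = 57.5 (n_1 = 5)
R_2 = 29.5 (n_2 = 5)
R_3 = 65.5 (n_3 = 5)
R_4 = 18.5 (n_4 = 3)
Step 3: H = 12/(N(N+1)) * sum(R_i^2/n_i) - 3(N+1)
     = 12/(18*19) * (57.5^2/5 + 29.5^2/5 + 65.5^2/5 + 18.5^2/3) - 3*19
     = 0.035088 * 1807.43 - 57
     = 6.418713.
Step 4: Ties present; correction factor C = 1 - 60/(18^3 - 18) = 0.989680. Corrected H = 6.418713 / 0.989680 = 6.485645.
Step 5: Under H0, H ~ chi^2(3); p-value = 0.090230.
Step 6: alpha = 0.1. reject H0.

H = 6.4856, df = 3, p = 0.090230, reject H0.


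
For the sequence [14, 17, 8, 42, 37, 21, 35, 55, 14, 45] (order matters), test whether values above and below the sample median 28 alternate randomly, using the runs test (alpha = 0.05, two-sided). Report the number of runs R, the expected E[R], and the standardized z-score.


Step 1: Compute median = 28; label A = above, B = below.
Labels in order: BBBAABAABA  (n_A = 5, n_B = 5)
Step 2: Count runs R = 6.
Step 3: Under H0 (random ordering), E[R] = 2*n_A*n_B/(n_A+n_B) + 1 = 2*5*5/10 + 1 = 6.0000.
        Var[R] = 2*n_A*n_B*(2*n_A*n_B - n_A - n_B) / ((n_A+n_B)^2 * (n_A+n_B-1)) = 2000/900 = 2.2222.
        SD[R] = 1.4907.
Step 4: R = E[R], so z = 0 with no continuity correction.
Step 5: Two-sided p-value via normal approximation = 2*(1 - Phi(|z|)) = 1.000000.
Step 6: alpha = 0.05. fail to reject H0.

R = 6, z = 0.0000, p = 1.000000, fail to reject H0.


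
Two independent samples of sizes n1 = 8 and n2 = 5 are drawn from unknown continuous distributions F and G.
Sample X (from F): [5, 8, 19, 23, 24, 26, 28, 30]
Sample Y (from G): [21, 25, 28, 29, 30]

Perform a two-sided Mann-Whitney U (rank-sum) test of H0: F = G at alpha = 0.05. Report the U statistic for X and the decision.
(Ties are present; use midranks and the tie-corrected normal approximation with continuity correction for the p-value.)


Step 1: Combine and sort all 13 observations; assign midranks.
sorted (value, group): (5,X), (8,X), (19,X), (21,Y), (23,X), (24,X), (25,Y), (26,X), (28,X), (28,Y), (29,Y), (30,X), (30,Y)
ranks: 5->1, 8->2, 19->3, 21->4, 23->5, 24->6, 25->7, 26->8, 28->9.5, 28->9.5, 29->11, 30->12.5, 30->12.5
Step 2: Rank sum for X: R1 = 1 + 2 + 3 + 5 + 6 + 8 + 9.5 + 12.5 = 47.
Step 3: U_X = R1 - n1(n1+1)/2 = 47 - 8*9/2 = 47 - 36 = 11.
       U_Y = n1*n2 - U_X = 40 - 11 = 29.
Step 4: Ties are present, so use the tie-corrected normal approximation (with continuity correction) for the p-value.
Step 5: p-value = 0.212139; compare to alpha = 0.05. fail to reject H0.

U_X = 11, p = 0.212139, fail to reject H0 at alpha = 0.05.


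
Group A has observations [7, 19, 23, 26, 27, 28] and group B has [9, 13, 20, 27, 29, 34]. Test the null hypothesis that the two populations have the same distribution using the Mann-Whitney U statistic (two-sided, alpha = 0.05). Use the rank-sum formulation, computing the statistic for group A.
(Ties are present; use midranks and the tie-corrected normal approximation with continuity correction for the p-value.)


Step 1: Combine and sort all 12 observations; assign midranks.
sorted (value, group): (7,X), (9,Y), (13,Y), (19,X), (20,Y), (23,X), (26,X), (27,X), (27,Y), (28,X), (29,Y), (34,Y)
ranks: 7->1, 9->2, 13->3, 19->4, 20->5, 23->6, 26->7, 27->8.5, 27->8.5, 28->10, 29->11, 34->12
Step 2: Rank sum for X: R1 = 1 + 4 + 6 + 7 + 8.5 + 10 = 36.5.
Step 3: U_X = R1 - n1(n1+1)/2 = 36.5 - 6*7/2 = 36.5 - 21 = 15.5.
       U_Y = n1*n2 - U_X = 36 - 15.5 = 20.5.
Step 4: Ties are present, so use the tie-corrected normal approximation (with continuity correction) for the p-value.
Step 5: p-value = 0.748349; compare to alpha = 0.05. fail to reject H0.

U_X = 15.5, p = 0.748349, fail to reject H0 at alpha = 0.05.


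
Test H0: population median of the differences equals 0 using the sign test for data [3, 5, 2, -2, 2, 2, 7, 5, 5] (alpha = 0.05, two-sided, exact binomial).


Step 1: Discard zero differences. Original n = 9; n_eff = number of nonzero differences = 9.
Nonzero differences (with sign): +3, +5, +2, -2, +2, +2, +7, +5, +5
Step 2: Count signs: positive = 8, negative = 1.
Step 3: Under H0: P(positive) = 0.5, so the number of positives S ~ Bin(9, 0.5).
Step 4: Two-sided exact p-value = sum of Bin(9,0.5) probabilities at or below the observed probability = 0.039062.
Step 5: alpha = 0.05. reject H0.

n_eff = 9, pos = 8, neg = 1, p = 0.039062, reject H0.


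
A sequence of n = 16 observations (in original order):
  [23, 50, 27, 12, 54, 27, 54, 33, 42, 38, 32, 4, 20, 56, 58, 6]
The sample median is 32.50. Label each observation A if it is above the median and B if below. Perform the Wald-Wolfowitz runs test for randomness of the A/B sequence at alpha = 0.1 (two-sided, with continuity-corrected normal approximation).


Step 1: Compute median = 32.50; label A = above, B = below.
Labels in order: BABBABAAAABBBAAB  (n_A = 8, n_B = 8)
Step 2: Count runs R = 9.
Step 3: Under H0 (random ordering), E[R] = 2*n_A*n_B/(n_A+n_B) + 1 = 2*8*8/16 + 1 = 9.0000.
        Var[R] = 2*n_A*n_B*(2*n_A*n_B - n_A - n_B) / ((n_A+n_B)^2 * (n_A+n_B-1)) = 14336/3840 = 3.7333.
        SD[R] = 1.9322.
Step 4: R = E[R], so z = 0 with no continuity correction.
Step 5: Two-sided p-value via normal approximation = 2*(1 - Phi(|z|)) = 1.000000.
Step 6: alpha = 0.1. fail to reject H0.

R = 9, z = 0.0000, p = 1.000000, fail to reject H0.


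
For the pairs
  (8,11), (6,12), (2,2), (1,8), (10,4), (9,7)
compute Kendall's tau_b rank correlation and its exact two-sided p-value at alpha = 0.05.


Step 1: Enumerate the 15 unordered pairs (i,j) with i<j and classify each by sign(x_j-x_i) * sign(y_j-y_i).
  (1,2):dx=-2,dy=+1->D; (1,3):dx=-6,dy=-9->C; (1,4):dx=-7,dy=-3->C; (1,5):dx=+2,dy=-7->D
  (1,6):dx=+1,dy=-4->D; (2,3):dx=-4,dy=-10->C; (2,4):dx=-5,dy=-4->C; (2,5):dx=+4,dy=-8->D
  (2,6):dx=+3,dy=-5->D; (3,4):dx=-1,dy=+6->D; (3,5):dx=+8,dy=+2->C; (3,6):dx=+7,dy=+5->C
  (4,5):dx=+9,dy=-4->D; (4,6):dx=+8,dy=-1->D; (5,6):dx=-1,dy=+3->D
Step 2: C = 6, D = 9, total pairs = 15.
Step 3: tau = (C - D)/(n(n-1)/2) = (6 - 9)/15 = -0.200000.
Step 4: Exact two-sided p-value (enumerate n! = 720 permutations of y under H0): p = 0.719444.
Step 5: alpha = 0.05. fail to reject H0.

tau_b = -0.2000 (C=6, D=9), p = 0.719444, fail to reject H0.


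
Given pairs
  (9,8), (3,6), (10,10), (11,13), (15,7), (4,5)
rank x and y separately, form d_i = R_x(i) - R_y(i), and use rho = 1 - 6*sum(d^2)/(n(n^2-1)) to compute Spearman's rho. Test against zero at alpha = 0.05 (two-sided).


Step 1: Rank x and y separately (midranks; no ties here).
rank(x): 9->3, 3->1, 10->4, 11->5, 15->6, 4->2
rank(y): 8->4, 6->2, 10->5, 13->6, 7->3, 5->1
Step 2: d_i = R_x(i) - R_y(i); compute d_i^2.
  (3-4)^2=1, (1-2)^2=1, (4-5)^2=1, (5-6)^2=1, (6-3)^2=9, (2-1)^2=1
sum(d^2) = 14.
Step 3: rho = 1 - 6*14 / (6*(6^2 - 1)) = 1 - 84/210 = 0.600000.
Step 4: Under H0, t = rho * sqrt((n-2)/(1-rho^2)) = 1.5000 ~ t(4).
Step 5: Two-sided p-value from the t-distribution with 4 df = 0.208000.
Step 6: alpha = 0.05. fail to reject H0.

rho = 0.6000, p = 0.208000, fail to reject H0 at alpha = 0.05.


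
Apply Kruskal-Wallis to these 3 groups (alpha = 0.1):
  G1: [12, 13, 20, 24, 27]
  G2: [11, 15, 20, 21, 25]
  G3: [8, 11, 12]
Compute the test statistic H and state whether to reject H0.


Step 1: Combine all N = 13 observations and assign midranks.
sorted (value, group, rank): (8,G3,1), (11,G2,2.5), (11,G3,2.5), (12,G1,4.5), (12,G3,4.5), (13,G1,6), (15,G2,7), (20,G1,8.5), (20,G2,8.5), (21,G2,10), (24,G1,11), (25,G2,12), (27,G1,13)
Step 2: Sum ranks within each group.
R_1 = 43 (n_1 = 5)
R_2 = 40 (n_2 = 5)
R_3 = 8 (n_3 = 3)
Step 3: H = 12/(N(N+1)) * sum(R_i^2/n_i) - 3(N+1)
     = 12/(13*14) * (43^2/5 + 40^2/5 + 8^2/3) - 3*14
     = 0.065934 * 711.133 - 42
     = 4.887912.
Step 4: Ties present; correction factor C = 1 - 18/(13^3 - 13) = 0.991758. Corrected H = 4.887912 / 0.991758 = 4.928532.
Step 5: Under H0, H ~ chi^2(2); p-value = 0.085071.
Step 6: alpha = 0.1. reject H0.

H = 4.9285, df = 2, p = 0.085071, reject H0.


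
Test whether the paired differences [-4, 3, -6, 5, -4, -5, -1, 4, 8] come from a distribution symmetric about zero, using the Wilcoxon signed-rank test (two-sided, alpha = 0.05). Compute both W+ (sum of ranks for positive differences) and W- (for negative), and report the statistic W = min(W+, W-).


Step 1: Drop any zero differences (none here) and take |d_i|.
|d| = [4, 3, 6, 5, 4, 5, 1, 4, 8]
Step 2: Midrank |d_i| (ties get averaged ranks).
ranks: |4|->4, |3|->2, |6|->8, |5|->6.5, |4|->4, |5|->6.5, |1|->1, |4|->4, |8|->9
Step 3: Attach original signs; sum ranks with positive sign and with negative sign.
W+ = 2 + 6.5 + 4 + 9 = 21.5
W- = 4 + 8 + 4 + 6.5 + 1 = 23.5
(Check: W+ + W- = 45 should equal n(n+1)/2 = 45.)
Step 4: Test statistic W = min(W+, W-) = 21.5.
Step 5: Ties in |d|, so use the tie-corrected normal approximation.
        E[W] = n(n+1)/4 = 9*10/4 = 22.5.
        Tie groups: |d|=4 (t=3), |d|=5 (t=2); sum(t^3 - t) = 30.
        Var[W] = n(n+1)(2n+1)/24 - sum(t^3-t)/48 = 1710/24 - 30/48 = 70.625.
        z = (W - E[W]) / sqrt(Var[W]) = (21.5 - 22.5) / 8.4039 = -0.1190.
        Two-sided p = 2*Phi(z) = 0.905281.
Step 6: alpha = 0.05. fail to reject H0.

W+ = 21.5, W- = 23.5, W = min = 21.5, p = 0.905281, fail to reject H0.
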